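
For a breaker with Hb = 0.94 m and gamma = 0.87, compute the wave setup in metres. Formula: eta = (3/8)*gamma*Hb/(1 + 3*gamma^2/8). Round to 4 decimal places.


eta = (3/8) * gamma * Hb / (1 + 3*gamma^2/8)
Numerator = (3/8) * 0.87 * 0.94 = 0.306675
Denominator = 1 + 3*0.87^2/8 = 1 + 0.283838 = 1.283838
eta = 0.306675 / 1.283838
eta = 0.2389 m

0.2389


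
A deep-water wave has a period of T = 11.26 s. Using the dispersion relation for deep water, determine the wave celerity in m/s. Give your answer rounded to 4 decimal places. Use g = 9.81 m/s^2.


We use the deep-water celerity formula:
C = g * T / (2 * pi)
C = 9.81 * 11.26 / (2 * 3.14159...)
C = 110.460600 / 6.283185
C = 17.5804 m/s

17.5804


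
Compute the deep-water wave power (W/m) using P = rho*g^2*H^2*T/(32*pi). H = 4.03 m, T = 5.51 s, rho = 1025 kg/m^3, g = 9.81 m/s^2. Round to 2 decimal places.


P = rho * g^2 * H^2 * T / (32 * pi)
P = 1025 * 9.81^2 * 4.03^2 * 5.51 / (32 * pi)
P = 1025 * 96.2361 * 16.2409 * 5.51 / 100.53096
P = 87805.90 W/m

87805.90


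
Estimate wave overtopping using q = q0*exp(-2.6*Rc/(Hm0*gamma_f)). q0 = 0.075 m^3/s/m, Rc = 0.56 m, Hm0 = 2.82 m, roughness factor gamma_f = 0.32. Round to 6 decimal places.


q = q0 * exp(-2.6 * Rc / (Hm0 * gamma_f))
Exponent = -2.6 * 0.56 / (2.82 * 0.32)
= -2.6 * 0.56 / 0.9024
= -1.613475
exp(-1.613475) = 0.199194
q = 0.075 * 0.199194
q = 0.014940 m^3/s/m

0.014940


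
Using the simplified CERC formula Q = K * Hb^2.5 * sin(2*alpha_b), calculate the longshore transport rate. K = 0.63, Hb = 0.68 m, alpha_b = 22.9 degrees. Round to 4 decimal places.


Q = K * Hb^2.5 * sin(2 * alpha_b)
Hb^2.5 = 0.68^2.5 = 0.381305
sin(2 * 22.9) = sin(45.8) = 0.716911
Q = 0.63 * 0.381305 * 0.716911
Q = 0.1722 m^3/s

0.1722


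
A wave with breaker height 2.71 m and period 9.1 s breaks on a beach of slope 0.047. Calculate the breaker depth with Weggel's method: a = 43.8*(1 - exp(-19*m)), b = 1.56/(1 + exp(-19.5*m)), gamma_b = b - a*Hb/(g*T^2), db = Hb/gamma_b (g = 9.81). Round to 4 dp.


a = 43.8 * (1 - exp(-19 * m))
exp(-19 * 0.047) = exp(-0.8930) = 0.409426
a = 43.8 * (1 - 0.409426) = 25.867157
b = 1.56 / (1 + exp(-19.5 * m))
exp(-19.5 * 0.047) = exp(-0.9165) = 0.399916
b = 1.56 / (1 + 0.399916) = 1.114352
Hb / (g * T^2) = 2.71 / (9.81 * 9.1^2) = 2.71 / 812.3661 = 0.00333593
gamma_b = b - a * Hb/(g*T^2) = 1.114352 - 25.867157 * 0.00333593 = 1.028061
db = Hb / gamma_b = 2.71 / 1.028061
db = 2.6360 m

2.6360


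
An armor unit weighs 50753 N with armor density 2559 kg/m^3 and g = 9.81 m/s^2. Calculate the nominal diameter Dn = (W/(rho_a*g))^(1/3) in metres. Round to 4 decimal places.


V = W / (rho_a * g)
V = 50753 / (2559 * 9.81)
V = 50753 / 25103.79
V = 2.021727 m^3
Dn = V^(1/3) = 2.021727^(1/3)
Dn = 1.2645 m

1.2645


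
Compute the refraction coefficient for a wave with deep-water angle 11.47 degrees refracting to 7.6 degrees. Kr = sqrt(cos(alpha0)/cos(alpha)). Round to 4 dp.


Kr = sqrt(cos(alpha0) / cos(alpha))
cos(11.47) = 0.980029
cos(7.6) = 0.991216
Kr = sqrt(0.980029 / 0.991216)
Kr = sqrt(0.988714)
Kr = 0.9943

0.9943


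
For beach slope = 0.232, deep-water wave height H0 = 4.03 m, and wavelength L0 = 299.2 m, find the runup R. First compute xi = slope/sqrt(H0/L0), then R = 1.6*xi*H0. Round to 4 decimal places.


xi = slope / sqrt(H0/L0)
H0/L0 = 4.03/299.2 = 0.013469
sqrt(0.013469) = 0.116057
xi = 0.232 / 0.116057 = 1.999016
R = 1.6 * xi * H0 = 1.6 * 1.999016 * 4.03
R = 12.8897 m

12.8897


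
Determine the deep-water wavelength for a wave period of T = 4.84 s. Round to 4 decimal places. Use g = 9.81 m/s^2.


L0 = g * T^2 / (2 * pi)
L0 = 9.81 * 4.84^2 / (2 * pi)
L0 = 9.81 * 23.4256 / 6.28319
L0 = 229.8051 / 6.28319
L0 = 36.5746 m

36.5746


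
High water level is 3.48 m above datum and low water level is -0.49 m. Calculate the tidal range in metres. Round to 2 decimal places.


Tidal range = High water - Low water
Tidal range = 3.48 - (-0.49)
Tidal range = 3.97 m

3.97


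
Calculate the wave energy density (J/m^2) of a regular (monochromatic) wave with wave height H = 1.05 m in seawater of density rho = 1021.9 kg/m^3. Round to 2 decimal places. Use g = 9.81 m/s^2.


E = (1/8) * rho * g * H^2
E = (1/8) * 1021.9 * 9.81 * 1.05^2
E = 0.125 * 1021.9 * 9.81 * 1.1025
E = 1381.55 J/m^2

1381.55


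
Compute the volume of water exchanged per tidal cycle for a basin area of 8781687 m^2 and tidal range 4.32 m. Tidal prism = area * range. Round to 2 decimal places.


Tidal prism = Area * Tidal range
P = 8781687 * 4.32
P = 37936887.84 m^3

37936887.84


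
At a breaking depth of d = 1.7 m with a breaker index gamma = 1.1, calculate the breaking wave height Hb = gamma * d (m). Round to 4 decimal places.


Hb = gamma * d
Hb = 1.1 * 1.7
Hb = 1.8700 m

1.8700


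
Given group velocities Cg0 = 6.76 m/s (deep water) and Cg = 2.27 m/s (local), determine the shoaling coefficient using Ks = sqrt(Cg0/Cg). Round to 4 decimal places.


Ks = sqrt(Cg0 / Cg)
Ks = sqrt(6.76 / 2.27)
Ks = sqrt(2.9780)
Ks = 1.7257

1.7257


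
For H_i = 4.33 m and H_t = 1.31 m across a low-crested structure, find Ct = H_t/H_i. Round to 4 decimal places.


Ct = H_t / H_i
Ct = 1.31 / 4.33
Ct = 0.3025

0.3025


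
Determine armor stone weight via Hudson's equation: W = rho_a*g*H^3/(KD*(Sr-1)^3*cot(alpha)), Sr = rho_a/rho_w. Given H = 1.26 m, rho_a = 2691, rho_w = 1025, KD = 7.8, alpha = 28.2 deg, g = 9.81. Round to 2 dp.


Sr = rho_a / rho_w = 2691 / 1025 = 2.625366
(Sr - 1) = 1.625366
(Sr - 1)^3 = 4.293915
cot(28.2) = 1 / tan(28.2) = 1 / 0.536195 = 1.864992
Numerator = 2691 * 9.81 * 1.26^3 = 52807.3459
Denominator = 7.8 * 4.293915 * 1.864992 = 62.463311
W = 52807.3459 / 62.463311
W = 845.41 N

845.41


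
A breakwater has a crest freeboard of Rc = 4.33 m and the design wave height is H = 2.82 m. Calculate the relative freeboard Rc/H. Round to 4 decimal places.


Relative freeboard = Rc / H
= 4.33 / 2.82
= 1.5355

1.5355


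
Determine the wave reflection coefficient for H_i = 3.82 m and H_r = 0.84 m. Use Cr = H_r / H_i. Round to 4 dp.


Cr = H_r / H_i
Cr = 0.84 / 3.82
Cr = 0.2199

0.2199


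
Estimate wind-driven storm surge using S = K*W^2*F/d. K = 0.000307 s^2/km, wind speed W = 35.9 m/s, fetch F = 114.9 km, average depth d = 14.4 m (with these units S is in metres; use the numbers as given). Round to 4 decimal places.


S = K * W^2 * F / d
W^2 = 35.9^2 = 1288.81
S = 0.000307 * 1288.81 * 114.9 / 14.4
Numerator = 0.000307 * 1288.81 * 114.9 = 45.461871
S = 45.461871 / 14.4 = 3.1571 m

3.1571


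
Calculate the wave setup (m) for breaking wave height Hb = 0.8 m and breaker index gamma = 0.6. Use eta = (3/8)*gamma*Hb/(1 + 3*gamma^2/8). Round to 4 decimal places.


eta = (3/8) * gamma * Hb / (1 + 3*gamma^2/8)
Numerator = (3/8) * 0.6 * 0.8 = 0.180000
Denominator = 1 + 3*0.6^2/8 = 1 + 0.135000 = 1.135000
eta = 0.180000 / 1.135000
eta = 0.1586 m

0.1586


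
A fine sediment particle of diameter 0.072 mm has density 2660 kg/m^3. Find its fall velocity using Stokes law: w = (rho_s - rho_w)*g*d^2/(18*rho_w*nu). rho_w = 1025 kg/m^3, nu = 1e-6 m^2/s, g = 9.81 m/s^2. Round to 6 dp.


w = (rho_s - rho_w) * g * d^2 / (18 * rho_w * nu)
d = 0.072 mm = 0.000072 m
rho_s - rho_w = 2660 - 1025 = 1635
Numerator = 1635 * 9.81 * (0.000072)^2 = 0.000083147990
Denominator = 18 * 1025 * 1e-6 = 0.018450
w = 0.004507 m/s

0.004507


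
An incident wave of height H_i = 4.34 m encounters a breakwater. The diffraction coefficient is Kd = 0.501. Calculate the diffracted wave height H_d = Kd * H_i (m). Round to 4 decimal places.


H_d = Kd * H_i
H_d = 0.501 * 4.34
H_d = 2.1743 m

2.1743


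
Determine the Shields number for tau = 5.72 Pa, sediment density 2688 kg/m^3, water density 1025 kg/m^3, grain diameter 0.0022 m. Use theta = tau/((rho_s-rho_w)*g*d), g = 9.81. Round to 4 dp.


theta = tau / ((rho_s - rho_w) * g * d)
rho_s - rho_w = 2688 - 1025 = 1663
Denominator = 1663 * 9.81 * 0.0022 = 35.890866
theta = 5.72 / 35.890866
theta = 0.1594

0.1594


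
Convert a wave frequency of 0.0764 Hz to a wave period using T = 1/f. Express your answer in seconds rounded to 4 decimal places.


T = 1 / f
T = 1 / 0.0764
T = 13.0890 s

13.0890


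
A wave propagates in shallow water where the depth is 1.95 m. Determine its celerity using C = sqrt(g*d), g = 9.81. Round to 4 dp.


Using the shallow-water approximation:
C = sqrt(g * d) = sqrt(9.81 * 1.95)
C = sqrt(19.1295)
C = 4.3737 m/s

4.3737


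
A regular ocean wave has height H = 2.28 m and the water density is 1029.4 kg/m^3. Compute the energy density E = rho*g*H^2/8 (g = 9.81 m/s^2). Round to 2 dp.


E = (1/8) * rho * g * H^2
E = (1/8) * 1029.4 * 9.81 * 2.28^2
E = 0.125 * 1029.4 * 9.81 * 5.1984
E = 6561.95 J/m^2

6561.95


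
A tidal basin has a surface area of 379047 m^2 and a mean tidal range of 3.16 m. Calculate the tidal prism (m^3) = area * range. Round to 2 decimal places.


Tidal prism = Area * Tidal range
P = 379047 * 3.16
P = 1197788.52 m^3

1197788.52


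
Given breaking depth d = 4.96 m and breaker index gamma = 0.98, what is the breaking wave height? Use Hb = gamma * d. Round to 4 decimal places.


Hb = gamma * d
Hb = 0.98 * 4.96
Hb = 4.8608 m

4.8608


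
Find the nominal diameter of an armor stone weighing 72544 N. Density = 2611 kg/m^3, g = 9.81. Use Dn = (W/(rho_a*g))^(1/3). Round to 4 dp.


V = W / (rho_a * g)
V = 72544 / (2611 * 9.81)
V = 72544 / 25613.91
V = 2.832211 m^3
Dn = V^(1/3) = 2.832211^(1/3)
Dn = 1.4148 m

1.4148


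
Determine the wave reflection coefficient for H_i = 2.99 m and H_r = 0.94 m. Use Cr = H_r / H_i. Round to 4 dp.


Cr = H_r / H_i
Cr = 0.94 / 2.99
Cr = 0.3144

0.3144


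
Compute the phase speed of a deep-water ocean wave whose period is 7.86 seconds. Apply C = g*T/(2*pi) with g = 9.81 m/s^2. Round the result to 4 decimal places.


We use the deep-water celerity formula:
C = g * T / (2 * pi)
C = 9.81 * 7.86 / (2 * 3.14159...)
C = 77.106600 / 6.283185
C = 12.2719 m/s

12.2719


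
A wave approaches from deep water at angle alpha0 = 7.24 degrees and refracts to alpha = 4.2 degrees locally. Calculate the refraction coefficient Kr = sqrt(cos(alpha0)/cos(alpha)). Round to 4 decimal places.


Kr = sqrt(cos(alpha0) / cos(alpha))
cos(7.24) = 0.992027
cos(4.2) = 0.997314
Kr = sqrt(0.992027 / 0.997314)
Kr = sqrt(0.994698)
Kr = 0.9973

0.9973


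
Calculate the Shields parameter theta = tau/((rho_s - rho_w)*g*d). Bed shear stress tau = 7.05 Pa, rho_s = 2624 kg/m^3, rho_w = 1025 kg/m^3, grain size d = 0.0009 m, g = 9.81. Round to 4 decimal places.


theta = tau / ((rho_s - rho_w) * g * d)
rho_s - rho_w = 2624 - 1025 = 1599
Denominator = 1599 * 9.81 * 0.0009 = 14.117571
theta = 7.05 / 14.117571
theta = 0.4994

0.4994


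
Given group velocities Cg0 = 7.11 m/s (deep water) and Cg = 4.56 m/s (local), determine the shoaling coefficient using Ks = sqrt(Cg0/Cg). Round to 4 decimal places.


Ks = sqrt(Cg0 / Cg)
Ks = sqrt(7.11 / 4.56)
Ks = sqrt(1.5592)
Ks = 1.2487

1.2487


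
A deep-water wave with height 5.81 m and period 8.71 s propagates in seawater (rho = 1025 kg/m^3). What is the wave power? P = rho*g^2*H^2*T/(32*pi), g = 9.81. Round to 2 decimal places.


P = rho * g^2 * H^2 * T / (32 * pi)
P = 1025 * 9.81^2 * 5.81^2 * 8.71 / (32 * pi)
P = 1025 * 96.2361 * 33.7561 * 8.71 / 100.53096
P = 288491.12 W/m

288491.12


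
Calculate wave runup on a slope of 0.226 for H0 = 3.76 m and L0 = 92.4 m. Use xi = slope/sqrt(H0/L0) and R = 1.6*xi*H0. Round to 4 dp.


xi = slope / sqrt(H0/L0)
H0/L0 = 3.76/92.4 = 0.040693
sqrt(0.040693) = 0.201724
xi = 0.226 / 0.201724 = 1.120342
R = 1.6 * xi * H0 = 1.6 * 1.120342 * 3.76
R = 6.7400 m

6.7400


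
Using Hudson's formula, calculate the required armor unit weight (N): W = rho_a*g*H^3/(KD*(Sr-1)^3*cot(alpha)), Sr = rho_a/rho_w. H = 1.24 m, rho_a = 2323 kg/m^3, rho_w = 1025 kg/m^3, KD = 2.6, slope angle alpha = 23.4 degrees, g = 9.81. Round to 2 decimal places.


Sr = rho_a / rho_w = 2323 / 1025 = 2.266341
(Sr - 1) = 1.266341
(Sr - 1)^3 = 2.030731
cot(23.4) = 1 / tan(23.4) = 1 / 0.432739 = 2.310864
Numerator = 2323 * 9.81 * 1.24^3 = 43449.3489
Denominator = 2.6 * 2.030731 * 2.310864 = 12.201133
W = 43449.3489 / 12.201133
W = 3561.09 N

3561.09


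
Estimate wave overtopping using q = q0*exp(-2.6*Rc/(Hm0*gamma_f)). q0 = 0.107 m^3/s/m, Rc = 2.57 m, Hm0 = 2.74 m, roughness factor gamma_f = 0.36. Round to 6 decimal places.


q = q0 * exp(-2.6 * Rc / (Hm0 * gamma_f))
Exponent = -2.6 * 2.57 / (2.74 * 0.36)
= -2.6 * 2.57 / 0.9864
= -6.774128
exp(-6.774128) = 0.001143
q = 0.107 * 0.001143
q = 0.000122 m^3/s/m

0.000122


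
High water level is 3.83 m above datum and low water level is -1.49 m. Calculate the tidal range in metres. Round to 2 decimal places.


Tidal range = High water - Low water
Tidal range = 3.83 - (-1.49)
Tidal range = 5.32 m

5.32


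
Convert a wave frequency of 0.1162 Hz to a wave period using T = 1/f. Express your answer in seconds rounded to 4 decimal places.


T = 1 / f
T = 1 / 0.1162
T = 8.6059 s

8.6059


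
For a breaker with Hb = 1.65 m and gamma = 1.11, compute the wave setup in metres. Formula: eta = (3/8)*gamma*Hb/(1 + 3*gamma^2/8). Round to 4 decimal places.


eta = (3/8) * gamma * Hb / (1 + 3*gamma^2/8)
Numerator = (3/8) * 1.11 * 1.65 = 0.686812
Denominator = 1 + 3*1.11^2/8 = 1 + 0.462038 = 1.462038
eta = 0.686812 / 1.462038
eta = 0.4698 m

0.4698


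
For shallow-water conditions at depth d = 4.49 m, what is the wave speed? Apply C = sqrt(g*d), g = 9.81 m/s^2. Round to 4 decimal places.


Using the shallow-water approximation:
C = sqrt(g * d) = sqrt(9.81 * 4.49)
C = sqrt(44.0469)
C = 6.6368 m/s

6.6368


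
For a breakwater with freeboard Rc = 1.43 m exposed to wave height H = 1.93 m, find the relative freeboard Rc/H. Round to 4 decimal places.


Relative freeboard = Rc / H
= 1.43 / 1.93
= 0.7409

0.7409


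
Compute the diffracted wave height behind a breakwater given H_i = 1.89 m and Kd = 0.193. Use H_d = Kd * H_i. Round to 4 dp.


H_d = Kd * H_i
H_d = 0.193 * 1.89
H_d = 0.3648 m

0.3648


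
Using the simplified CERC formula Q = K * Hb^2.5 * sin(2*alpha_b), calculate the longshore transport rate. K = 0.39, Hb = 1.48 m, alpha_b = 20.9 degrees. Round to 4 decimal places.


Q = K * Hb^2.5 * sin(2 * alpha_b)
Hb^2.5 = 1.48^2.5 = 2.664737
sin(2 * 20.9) = sin(41.8) = 0.666532
Q = 0.39 * 2.664737 * 0.666532
Q = 0.6927 m^3/s

0.6927


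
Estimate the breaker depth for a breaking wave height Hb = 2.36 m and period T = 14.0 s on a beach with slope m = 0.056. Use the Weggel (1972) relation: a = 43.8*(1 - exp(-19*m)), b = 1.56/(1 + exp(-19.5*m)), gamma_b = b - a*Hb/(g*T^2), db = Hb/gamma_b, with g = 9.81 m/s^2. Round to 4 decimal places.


a = 43.8 * (1 - exp(-19 * m))
exp(-19 * 0.056) = exp(-1.0640) = 0.345073
a = 43.8 * (1 - 0.345073) = 28.685813
b = 1.56 / (1 + exp(-19.5 * m))
exp(-19.5 * 0.056) = exp(-1.0920) = 0.335545
b = 1.56 / (1 + 0.335545) = 1.168063
Hb / (g * T^2) = 2.36 / (9.81 * 14.0^2) = 2.36 / 1922.7600 = 0.00122740
gamma_b = b - a * Hb/(g*T^2) = 1.168063 - 28.685813 * 0.00122740 = 1.132854
db = Hb / gamma_b = 2.36 / 1.132854
db = 2.0832 m

2.0832


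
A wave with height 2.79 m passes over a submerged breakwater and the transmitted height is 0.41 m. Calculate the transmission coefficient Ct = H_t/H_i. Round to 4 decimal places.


Ct = H_t / H_i
Ct = 0.41 / 2.79
Ct = 0.1470

0.1470


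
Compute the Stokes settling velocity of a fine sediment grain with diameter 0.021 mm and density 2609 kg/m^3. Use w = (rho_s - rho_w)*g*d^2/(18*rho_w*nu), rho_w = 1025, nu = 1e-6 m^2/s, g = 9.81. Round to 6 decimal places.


w = (rho_s - rho_w) * g * d^2 / (18 * rho_w * nu)
d = 0.021 mm = 0.000021 m
rho_s - rho_w = 2609 - 1025 = 1584
Numerator = 1584 * 9.81 * (0.000021)^2 = 0.000006852717
Denominator = 18 * 1025 * 1e-6 = 0.018450
w = 0.000371 m/s

0.000371


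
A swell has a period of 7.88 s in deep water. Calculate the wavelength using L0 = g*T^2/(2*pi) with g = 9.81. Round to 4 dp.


L0 = g * T^2 / (2 * pi)
L0 = 9.81 * 7.88^2 / (2 * pi)
L0 = 9.81 * 62.0944 / 6.28319
L0 = 609.1461 / 6.28319
L0 = 96.9486 m

96.9486


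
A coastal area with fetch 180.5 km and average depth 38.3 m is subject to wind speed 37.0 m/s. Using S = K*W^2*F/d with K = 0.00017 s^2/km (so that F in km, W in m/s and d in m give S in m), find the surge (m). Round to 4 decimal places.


S = K * W^2 * F / d
W^2 = 37.0^2 = 1369.00
S = 0.00017 * 1369.00 * 180.5 / 38.3
Numerator = 0.00017 * 1369.00 * 180.5 = 42.007765
S = 42.007765 / 38.3 = 1.0968 m

1.0968


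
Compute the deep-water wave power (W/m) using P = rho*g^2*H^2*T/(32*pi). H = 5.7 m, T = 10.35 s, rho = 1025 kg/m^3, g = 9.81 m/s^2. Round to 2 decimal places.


P = rho * g^2 * H^2 * T / (32 * pi)
P = 1025 * 9.81^2 * 5.7^2 * 10.35 / (32 * pi)
P = 1025 * 96.2361 * 32.4900 * 10.35 / 100.53096
P = 329953.01 W/m

329953.01


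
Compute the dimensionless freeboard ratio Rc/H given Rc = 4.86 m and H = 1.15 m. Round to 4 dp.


Relative freeboard = Rc / H
= 4.86 / 1.15
= 4.2261

4.2261


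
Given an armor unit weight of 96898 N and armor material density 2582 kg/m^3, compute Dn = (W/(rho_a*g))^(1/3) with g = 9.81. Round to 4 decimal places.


V = W / (rho_a * g)
V = 96898 / (2582 * 9.81)
V = 96898 / 25329.42
V = 3.825512 m^3
Dn = V^(1/3) = 3.825512^(1/3)
Dn = 1.5640 m

1.5640


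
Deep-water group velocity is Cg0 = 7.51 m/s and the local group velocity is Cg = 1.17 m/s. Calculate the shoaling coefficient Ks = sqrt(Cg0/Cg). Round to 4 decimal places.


Ks = sqrt(Cg0 / Cg)
Ks = sqrt(7.51 / 1.17)
Ks = sqrt(6.4188)
Ks = 2.5335

2.5335


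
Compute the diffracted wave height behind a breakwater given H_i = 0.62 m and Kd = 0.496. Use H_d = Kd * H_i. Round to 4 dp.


H_d = Kd * H_i
H_d = 0.496 * 0.62
H_d = 0.3075 m

0.3075


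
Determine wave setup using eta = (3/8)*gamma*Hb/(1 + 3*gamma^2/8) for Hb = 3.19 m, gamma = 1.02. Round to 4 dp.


eta = (3/8) * gamma * Hb / (1 + 3*gamma^2/8)
Numerator = (3/8) * 1.02 * 3.19 = 1.220175
Denominator = 1 + 3*1.02^2/8 = 1 + 0.390150 = 1.390150
eta = 1.220175 / 1.390150
eta = 0.8777 m

0.8777


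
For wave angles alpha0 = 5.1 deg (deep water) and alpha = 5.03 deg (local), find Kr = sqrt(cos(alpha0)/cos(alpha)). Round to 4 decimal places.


Kr = sqrt(cos(alpha0) / cos(alpha))
cos(5.1) = 0.996041
cos(5.03) = 0.996149
Kr = sqrt(0.996041 / 0.996149)
Kr = sqrt(0.999892)
Kr = 0.9999

0.9999


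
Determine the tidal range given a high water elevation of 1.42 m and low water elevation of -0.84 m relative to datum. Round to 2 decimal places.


Tidal range = High water - Low water
Tidal range = 1.42 - (-0.84)
Tidal range = 2.26 m

2.26


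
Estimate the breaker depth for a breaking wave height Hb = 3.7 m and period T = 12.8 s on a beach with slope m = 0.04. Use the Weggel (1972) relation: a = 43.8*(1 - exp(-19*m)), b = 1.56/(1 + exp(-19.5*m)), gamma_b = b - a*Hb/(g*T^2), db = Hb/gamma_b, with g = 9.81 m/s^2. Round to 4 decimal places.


a = 43.8 * (1 - exp(-19 * m))
exp(-19 * 0.04) = exp(-0.7600) = 0.467666
a = 43.8 * (1 - 0.467666) = 23.316210
b = 1.56 / (1 + exp(-19.5 * m))
exp(-19.5 * 0.04) = exp(-0.7800) = 0.458406
b = 1.56 / (1 + 0.458406) = 1.069661
Hb / (g * T^2) = 3.7 / (9.81 * 12.8^2) = 3.7 / 1607.2704 = 0.00230204
gamma_b = b - a * Hb/(g*T^2) = 1.069661 - 23.316210 * 0.00230204 = 1.015986
db = Hb / gamma_b = 3.7 / 1.015986
db = 3.6418 m

3.6418


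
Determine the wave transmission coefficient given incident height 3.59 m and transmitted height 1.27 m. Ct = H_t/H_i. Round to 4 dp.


Ct = H_t / H_i
Ct = 1.27 / 3.59
Ct = 0.3538

0.3538


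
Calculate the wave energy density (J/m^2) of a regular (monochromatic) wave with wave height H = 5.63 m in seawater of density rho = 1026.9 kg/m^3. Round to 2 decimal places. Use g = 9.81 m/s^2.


E = (1/8) * rho * g * H^2
E = (1/8) * 1026.9 * 9.81 * 5.63^2
E = 0.125 * 1026.9 * 9.81 * 31.6969
E = 39913.88 J/m^2

39913.88


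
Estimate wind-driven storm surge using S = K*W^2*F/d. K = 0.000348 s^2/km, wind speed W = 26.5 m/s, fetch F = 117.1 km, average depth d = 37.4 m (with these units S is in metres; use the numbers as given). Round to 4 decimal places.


S = K * W^2 * F / d
W^2 = 26.5^2 = 702.25
S = 0.000348 * 702.25 * 117.1 / 37.4
Numerator = 0.000348 * 702.25 * 117.1 = 28.617249
S = 28.617249 / 37.4 = 0.7652 m

0.7652


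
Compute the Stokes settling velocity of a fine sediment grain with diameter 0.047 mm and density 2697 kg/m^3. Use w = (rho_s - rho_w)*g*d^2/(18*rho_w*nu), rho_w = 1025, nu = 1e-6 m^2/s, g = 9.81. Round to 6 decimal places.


w = (rho_s - rho_w) * g * d^2 / (18 * rho_w * nu)
d = 0.047 mm = 0.000047 m
rho_s - rho_w = 2697 - 1025 = 1672
Numerator = 1672 * 9.81 * (0.000047)^2 = 0.000036232725
Denominator = 18 * 1025 * 1e-6 = 0.018450
w = 0.001964 m/s

0.001964


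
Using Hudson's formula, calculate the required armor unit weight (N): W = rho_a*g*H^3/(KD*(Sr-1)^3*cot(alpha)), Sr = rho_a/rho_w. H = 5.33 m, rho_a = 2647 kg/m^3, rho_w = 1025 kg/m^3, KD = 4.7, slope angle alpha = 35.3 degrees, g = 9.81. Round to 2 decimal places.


Sr = rho_a / rho_w = 2647 / 1025 = 2.582439
(Sr - 1) = 1.582439
(Sr - 1)^3 = 3.962607
cot(35.3) = 1 / tan(35.3) = 1 / 0.708039 = 1.412351
Numerator = 2647 * 9.81 * 5.33^3 = 3931919.1199
Denominator = 4.7 * 3.962607 * 1.412351 = 26.303973
W = 3931919.1199 / 26.303973
W = 149480.05 N

149480.05


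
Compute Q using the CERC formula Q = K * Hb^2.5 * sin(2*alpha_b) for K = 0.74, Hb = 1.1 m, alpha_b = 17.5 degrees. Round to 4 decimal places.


Q = K * Hb^2.5 * sin(2 * alpha_b)
Hb^2.5 = 1.1^2.5 = 1.269059
sin(2 * 17.5) = sin(35.0) = 0.573576
Q = 0.74 * 1.269059 * 0.573576
Q = 0.5386 m^3/s

0.5386


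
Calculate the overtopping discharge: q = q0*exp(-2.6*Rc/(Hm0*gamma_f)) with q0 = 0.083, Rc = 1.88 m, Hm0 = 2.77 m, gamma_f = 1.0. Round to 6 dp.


q = q0 * exp(-2.6 * Rc / (Hm0 * gamma_f))
Exponent = -2.6 * 1.88 / (2.77 * 1.0)
= -2.6 * 1.88 / 2.7700
= -1.764621
exp(-1.764621) = 0.171252
q = 0.083 * 0.171252
q = 0.014214 m^3/s/m

0.014214


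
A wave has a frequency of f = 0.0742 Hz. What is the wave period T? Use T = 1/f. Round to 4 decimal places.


T = 1 / f
T = 1 / 0.0742
T = 13.4771 s

13.4771


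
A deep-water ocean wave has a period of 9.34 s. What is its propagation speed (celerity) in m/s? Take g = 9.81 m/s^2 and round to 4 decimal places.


We use the deep-water celerity formula:
C = g * T / (2 * pi)
C = 9.81 * 9.34 / (2 * 3.14159...)
C = 91.625400 / 6.283185
C = 14.5826 m/s

14.5826


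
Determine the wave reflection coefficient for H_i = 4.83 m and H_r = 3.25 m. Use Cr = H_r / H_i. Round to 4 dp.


Cr = H_r / H_i
Cr = 3.25 / 4.83
Cr = 0.6729

0.6729


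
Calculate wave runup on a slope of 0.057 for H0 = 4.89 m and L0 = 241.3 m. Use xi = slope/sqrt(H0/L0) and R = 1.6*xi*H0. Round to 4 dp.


xi = slope / sqrt(H0/L0)
H0/L0 = 4.89/241.3 = 0.020265
sqrt(0.020265) = 0.142356
xi = 0.057 / 0.142356 = 0.400405
R = 1.6 * xi * H0 = 1.6 * 0.400405 * 4.89
R = 3.1328 m

3.1328


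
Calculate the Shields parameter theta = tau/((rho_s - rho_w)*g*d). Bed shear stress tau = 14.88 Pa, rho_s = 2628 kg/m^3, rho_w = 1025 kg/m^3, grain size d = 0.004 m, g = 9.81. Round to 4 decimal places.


theta = tau / ((rho_s - rho_w) * g * d)
rho_s - rho_w = 2628 - 1025 = 1603
Denominator = 1603 * 9.81 * 0.004 = 62.901720
theta = 14.88 / 62.901720
theta = 0.2366

0.2366


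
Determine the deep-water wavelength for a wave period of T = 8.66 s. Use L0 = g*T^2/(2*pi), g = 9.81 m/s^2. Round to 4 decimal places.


L0 = g * T^2 / (2 * pi)
L0 = 9.81 * 8.66^2 / (2 * pi)
L0 = 9.81 * 74.9956 / 6.28319
L0 = 735.7068 / 6.28319
L0 = 117.0914 m

117.0914


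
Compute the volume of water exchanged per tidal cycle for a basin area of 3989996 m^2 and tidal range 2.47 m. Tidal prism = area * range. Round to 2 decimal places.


Tidal prism = Area * Tidal range
P = 3989996 * 2.47
P = 9855290.12 m^3

9855290.12


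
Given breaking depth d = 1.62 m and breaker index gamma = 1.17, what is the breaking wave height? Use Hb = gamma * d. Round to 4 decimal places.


Hb = gamma * d
Hb = 1.17 * 1.62
Hb = 1.8954 m

1.8954


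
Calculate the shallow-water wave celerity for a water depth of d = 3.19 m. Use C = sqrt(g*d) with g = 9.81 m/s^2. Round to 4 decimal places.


Using the shallow-water approximation:
C = sqrt(g * d) = sqrt(9.81 * 3.19)
C = sqrt(31.2939)
C = 5.5941 m/s

5.5941


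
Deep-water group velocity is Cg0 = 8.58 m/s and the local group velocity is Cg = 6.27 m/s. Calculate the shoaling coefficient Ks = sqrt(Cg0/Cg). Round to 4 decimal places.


Ks = sqrt(Cg0 / Cg)
Ks = sqrt(8.58 / 6.27)
Ks = sqrt(1.3684)
Ks = 1.1698

1.1698


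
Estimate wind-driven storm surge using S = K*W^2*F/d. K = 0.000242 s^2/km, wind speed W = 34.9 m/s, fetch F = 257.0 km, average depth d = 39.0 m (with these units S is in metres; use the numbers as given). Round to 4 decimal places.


S = K * W^2 * F / d
W^2 = 34.9^2 = 1218.01
S = 0.000242 * 1218.01 * 257.0 / 39.0
Numerator = 0.000242 * 1218.01 * 257.0 = 75.752914
S = 75.752914 / 39.0 = 1.9424 m

1.9424


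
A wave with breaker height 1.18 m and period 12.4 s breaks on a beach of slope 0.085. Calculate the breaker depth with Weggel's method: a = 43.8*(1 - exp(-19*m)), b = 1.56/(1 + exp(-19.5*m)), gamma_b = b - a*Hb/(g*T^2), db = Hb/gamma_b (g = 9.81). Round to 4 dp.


a = 43.8 * (1 - exp(-19 * m))
exp(-19 * 0.085) = exp(-1.6150) = 0.198891
a = 43.8 * (1 - 0.198891) = 35.088589
b = 1.56 / (1 + exp(-19.5 * m))
exp(-19.5 * 0.085) = exp(-1.6575) = 0.190615
b = 1.56 / (1 + 0.190615) = 1.310247
Hb / (g * T^2) = 1.18 / (9.81 * 12.4^2) = 1.18 / 1508.3856 = 0.00078229
gamma_b = b - a * Hb/(g*T^2) = 1.310247 - 35.088589 * 0.00078229 = 1.282798
db = Hb / gamma_b = 1.18 / 1.282798
db = 0.9199 m

0.9199


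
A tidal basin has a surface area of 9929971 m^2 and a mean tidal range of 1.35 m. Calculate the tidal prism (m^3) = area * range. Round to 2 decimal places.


Tidal prism = Area * Tidal range
P = 9929971 * 1.35
P = 13405460.85 m^3

13405460.85


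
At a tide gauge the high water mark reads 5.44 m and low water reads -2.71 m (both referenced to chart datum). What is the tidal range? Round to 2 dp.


Tidal range = High water - Low water
Tidal range = 5.44 - (-2.71)
Tidal range = 8.15 m

8.15


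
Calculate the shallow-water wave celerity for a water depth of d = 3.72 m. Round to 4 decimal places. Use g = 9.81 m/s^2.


Using the shallow-water approximation:
C = sqrt(g * d) = sqrt(9.81 * 3.72)
C = sqrt(36.4932)
C = 6.0410 m/s

6.0410


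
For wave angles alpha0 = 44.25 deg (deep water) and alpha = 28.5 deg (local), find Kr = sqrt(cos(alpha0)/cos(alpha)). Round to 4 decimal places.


Kr = sqrt(cos(alpha0) / cos(alpha))
cos(44.25) = 0.716302
cos(28.5) = 0.878817
Kr = sqrt(0.716302 / 0.878817)
Kr = sqrt(0.815075)
Kr = 0.9028

0.9028


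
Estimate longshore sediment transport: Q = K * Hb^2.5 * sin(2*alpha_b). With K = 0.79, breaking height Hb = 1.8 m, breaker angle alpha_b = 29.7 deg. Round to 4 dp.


Q = K * Hb^2.5 * sin(2 * alpha_b)
Hb^2.5 = 1.8^2.5 = 4.346916
sin(2 * 29.7) = sin(59.4) = 0.860742
Q = 0.79 * 4.346916 * 0.860742
Q = 2.9558 m^3/s

2.9558


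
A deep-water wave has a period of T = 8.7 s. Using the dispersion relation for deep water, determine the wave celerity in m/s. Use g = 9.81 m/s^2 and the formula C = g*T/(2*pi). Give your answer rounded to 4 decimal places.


We use the deep-water celerity formula:
C = g * T / (2 * pi)
C = 9.81 * 8.7 / (2 * 3.14159...)
C = 85.347000 / 6.283185
C = 13.5834 m/s

13.5834


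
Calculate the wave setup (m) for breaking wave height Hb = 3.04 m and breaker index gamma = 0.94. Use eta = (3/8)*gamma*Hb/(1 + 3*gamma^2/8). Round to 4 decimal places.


eta = (3/8) * gamma * Hb / (1 + 3*gamma^2/8)
Numerator = (3/8) * 0.94 * 3.04 = 1.071600
Denominator = 1 + 3*0.94^2/8 = 1 + 0.331350 = 1.331350
eta = 1.071600 / 1.331350
eta = 0.8049 m

0.8049


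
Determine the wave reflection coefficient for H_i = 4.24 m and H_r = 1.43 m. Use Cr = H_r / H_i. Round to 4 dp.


Cr = H_r / H_i
Cr = 1.43 / 4.24
Cr = 0.3373

0.3373


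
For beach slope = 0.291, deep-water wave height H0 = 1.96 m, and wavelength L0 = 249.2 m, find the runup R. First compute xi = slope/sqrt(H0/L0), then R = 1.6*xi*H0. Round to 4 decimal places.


xi = slope / sqrt(H0/L0)
H0/L0 = 1.96/249.2 = 0.007865
sqrt(0.007865) = 0.088686
xi = 0.291 / 0.088686 = 3.281247
R = 1.6 * xi * H0 = 1.6 * 3.281247 * 1.96
R = 10.2900 m

10.2900


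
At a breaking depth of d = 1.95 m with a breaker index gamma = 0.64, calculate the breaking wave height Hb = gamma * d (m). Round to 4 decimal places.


Hb = gamma * d
Hb = 0.64 * 1.95
Hb = 1.2480 m

1.2480


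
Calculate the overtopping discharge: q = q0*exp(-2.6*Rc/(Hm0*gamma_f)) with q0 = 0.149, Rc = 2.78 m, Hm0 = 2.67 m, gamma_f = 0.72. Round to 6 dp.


q = q0 * exp(-2.6 * Rc / (Hm0 * gamma_f))
Exponent = -2.6 * 2.78 / (2.67 * 0.72)
= -2.6 * 2.78 / 1.9224
= -3.759883
exp(-3.759883) = 0.023286
q = 0.149 * 0.023286
q = 0.003470 m^3/s/m

0.003470


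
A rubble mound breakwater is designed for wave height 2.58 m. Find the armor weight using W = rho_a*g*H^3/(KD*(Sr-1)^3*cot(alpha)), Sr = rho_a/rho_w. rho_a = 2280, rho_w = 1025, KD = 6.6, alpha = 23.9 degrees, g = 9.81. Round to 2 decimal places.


Sr = rho_a / rho_w = 2280 / 1025 = 2.224390
(Sr - 1) = 1.224390
(Sr - 1)^3 = 1.835522
cot(23.9) = 1 / tan(23.9) = 1 / 0.443139 = 2.256628
Numerator = 2280 * 9.81 * 2.58^3 = 384116.5082
Denominator = 6.6 * 1.835522 * 2.256628 = 27.337799
W = 384116.5082 / 27.337799
W = 14050.75 N

14050.75


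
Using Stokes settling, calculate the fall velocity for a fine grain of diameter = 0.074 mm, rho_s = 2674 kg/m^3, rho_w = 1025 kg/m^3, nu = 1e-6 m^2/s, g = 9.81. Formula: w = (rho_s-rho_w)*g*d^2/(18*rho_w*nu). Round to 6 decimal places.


w = (rho_s - rho_w) * g * d^2 / (18 * rho_w * nu)
d = 0.074 mm = 0.000074 m
rho_s - rho_w = 2674 - 1025 = 1649
Numerator = 1649 * 9.81 * (0.000074)^2 = 0.000088583554
Denominator = 18 * 1025 * 1e-6 = 0.018450
w = 0.004801 m/s

0.004801


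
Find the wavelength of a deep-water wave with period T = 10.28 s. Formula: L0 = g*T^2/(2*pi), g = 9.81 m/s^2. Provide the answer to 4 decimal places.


L0 = g * T^2 / (2 * pi)
L0 = 9.81 * 10.28^2 / (2 * pi)
L0 = 9.81 * 105.6784 / 6.28319
L0 = 1036.7051 / 6.28319
L0 = 164.9967 m

164.9967


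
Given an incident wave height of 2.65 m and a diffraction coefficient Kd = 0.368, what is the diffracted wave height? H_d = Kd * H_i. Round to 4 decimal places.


H_d = Kd * H_i
H_d = 0.368 * 2.65
H_d = 0.9752 m

0.9752


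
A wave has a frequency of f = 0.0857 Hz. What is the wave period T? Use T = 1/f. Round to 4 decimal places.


T = 1 / f
T = 1 / 0.0857
T = 11.6686 s

11.6686


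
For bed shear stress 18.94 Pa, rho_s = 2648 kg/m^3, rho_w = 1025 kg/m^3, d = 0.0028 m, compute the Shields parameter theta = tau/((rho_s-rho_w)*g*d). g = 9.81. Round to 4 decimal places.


theta = tau / ((rho_s - rho_w) * g * d)
rho_s - rho_w = 2648 - 1025 = 1623
Denominator = 1623 * 9.81 * 0.0028 = 44.580564
theta = 18.94 / 44.580564
theta = 0.4248

0.4248


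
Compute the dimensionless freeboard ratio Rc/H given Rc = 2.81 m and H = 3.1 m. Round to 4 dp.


Relative freeboard = Rc / H
= 2.81 / 3.1
= 0.9065

0.9065


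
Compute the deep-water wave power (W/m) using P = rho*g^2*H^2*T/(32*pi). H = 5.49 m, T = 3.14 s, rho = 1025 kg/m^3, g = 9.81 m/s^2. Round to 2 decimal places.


P = rho * g^2 * H^2 * T / (32 * pi)
P = 1025 * 9.81^2 * 5.49^2 * 3.14 / (32 * pi)
P = 1025 * 96.2361 * 30.1401 * 3.14 / 100.53096
P = 92861.64 W/m

92861.64


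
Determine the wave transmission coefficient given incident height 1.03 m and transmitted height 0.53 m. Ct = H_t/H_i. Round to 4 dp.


Ct = H_t / H_i
Ct = 0.53 / 1.03
Ct = 0.5146

0.5146


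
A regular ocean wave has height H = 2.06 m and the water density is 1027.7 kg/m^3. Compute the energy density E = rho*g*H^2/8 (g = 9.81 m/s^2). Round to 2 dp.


E = (1/8) * rho * g * H^2
E = (1/8) * 1027.7 * 9.81 * 2.06^2
E = 0.125 * 1027.7 * 9.81 * 4.2436
E = 5347.86 J/m^2

5347.86


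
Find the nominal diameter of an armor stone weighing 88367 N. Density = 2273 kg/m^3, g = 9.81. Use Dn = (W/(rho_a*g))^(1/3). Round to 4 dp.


V = W / (rho_a * g)
V = 88367 / (2273 * 9.81)
V = 88367 / 22298.13
V = 3.962978 m^3
Dn = V^(1/3) = 3.962978^(1/3)
Dn = 1.5825 m

1.5825


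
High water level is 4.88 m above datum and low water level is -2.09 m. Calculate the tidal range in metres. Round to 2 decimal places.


Tidal range = High water - Low water
Tidal range = 4.88 - (-2.09)
Tidal range = 6.97 m

6.97


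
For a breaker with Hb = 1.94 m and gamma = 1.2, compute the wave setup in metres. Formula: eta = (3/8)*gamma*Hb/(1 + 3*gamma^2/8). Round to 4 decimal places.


eta = (3/8) * gamma * Hb / (1 + 3*gamma^2/8)
Numerator = (3/8) * 1.2 * 1.94 = 0.873000
Denominator = 1 + 3*1.2^2/8 = 1 + 0.540000 = 1.540000
eta = 0.873000 / 1.540000
eta = 0.5669 m

0.5669


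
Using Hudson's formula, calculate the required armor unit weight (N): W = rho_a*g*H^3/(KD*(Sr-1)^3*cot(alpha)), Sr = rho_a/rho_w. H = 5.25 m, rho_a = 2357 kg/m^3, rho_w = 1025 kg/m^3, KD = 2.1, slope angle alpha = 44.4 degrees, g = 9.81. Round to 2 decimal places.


Sr = rho_a / rho_w = 2357 / 1025 = 2.299512
(Sr - 1) = 1.299512
(Sr - 1)^3 = 2.194528
cot(44.4) = 1 / tan(44.4) = 1 / 0.979272 = 1.021166
Numerator = 2357 * 9.81 * 5.25^3 = 3345850.2558
Denominator = 2.1 * 2.194528 * 1.021166 = 4.706054
W = 3345850.2558 / 4.706054
W = 710967.29 N

710967.29


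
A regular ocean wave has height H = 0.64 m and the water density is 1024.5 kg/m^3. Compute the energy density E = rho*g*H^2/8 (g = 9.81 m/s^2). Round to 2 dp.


E = (1/8) * rho * g * H^2
E = (1/8) * 1024.5 * 9.81 * 0.64^2
E = 0.125 * 1024.5 * 9.81 * 0.4096
E = 514.58 J/m^2

514.58


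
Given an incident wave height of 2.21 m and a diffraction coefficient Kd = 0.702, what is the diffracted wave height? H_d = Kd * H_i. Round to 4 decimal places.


H_d = Kd * H_i
H_d = 0.702 * 2.21
H_d = 1.5514 m

1.5514


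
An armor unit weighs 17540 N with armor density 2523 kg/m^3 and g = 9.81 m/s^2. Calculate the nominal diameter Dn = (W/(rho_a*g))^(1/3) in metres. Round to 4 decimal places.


V = W / (rho_a * g)
V = 17540 / (2523 * 9.81)
V = 17540 / 24750.63
V = 0.708669 m^3
Dn = V^(1/3) = 0.708669^(1/3)
Dn = 0.8916 m

0.8916


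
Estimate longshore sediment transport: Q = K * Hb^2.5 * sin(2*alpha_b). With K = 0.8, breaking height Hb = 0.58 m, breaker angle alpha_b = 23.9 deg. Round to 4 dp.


Q = K * Hb^2.5 * sin(2 * alpha_b)
Hb^2.5 = 0.58^2.5 = 0.256195
sin(2 * 23.9) = sin(47.8) = 0.740805
Q = 0.8 * 0.256195 * 0.740805
Q = 0.1518 m^3/s

0.1518


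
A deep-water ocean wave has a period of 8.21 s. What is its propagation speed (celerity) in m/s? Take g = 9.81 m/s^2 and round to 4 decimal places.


We use the deep-water celerity formula:
C = g * T / (2 * pi)
C = 9.81 * 8.21 / (2 * 3.14159...)
C = 80.540100 / 6.283185
C = 12.8184 m/s

12.8184


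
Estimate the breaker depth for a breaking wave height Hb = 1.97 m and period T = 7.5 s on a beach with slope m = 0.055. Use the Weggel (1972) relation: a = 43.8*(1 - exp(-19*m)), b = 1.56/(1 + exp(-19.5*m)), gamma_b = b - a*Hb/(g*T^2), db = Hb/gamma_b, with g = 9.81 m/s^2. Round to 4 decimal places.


a = 43.8 * (1 - exp(-19 * m))
exp(-19 * 0.055) = exp(-1.0450) = 0.351692
a = 43.8 * (1 - 0.351692) = 28.395898
b = 1.56 / (1 + exp(-19.5 * m))
exp(-19.5 * 0.055) = exp(-1.0725) = 0.342152
b = 1.56 / (1 + 0.342152) = 1.162312
Hb / (g * T^2) = 1.97 / (9.81 * 7.5^2) = 1.97 / 551.8125 = 0.00357005
gamma_b = b - a * Hb/(g*T^2) = 1.162312 - 28.395898 * 0.00357005 = 1.060938
db = Hb / gamma_b = 1.97 / 1.060938
db = 1.8568 m

1.8568


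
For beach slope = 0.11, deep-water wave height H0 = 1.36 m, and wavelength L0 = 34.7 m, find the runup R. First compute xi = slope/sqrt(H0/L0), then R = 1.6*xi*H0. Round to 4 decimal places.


xi = slope / sqrt(H0/L0)
H0/L0 = 1.36/34.7 = 0.039193
sqrt(0.039193) = 0.197972
xi = 0.11 / 0.197972 = 0.555633
R = 1.6 * xi * H0 = 1.6 * 0.555633 * 1.36
R = 1.2091 m

1.2091


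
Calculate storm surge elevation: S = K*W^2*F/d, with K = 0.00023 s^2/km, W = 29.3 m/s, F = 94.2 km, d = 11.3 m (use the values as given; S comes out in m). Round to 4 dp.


S = K * W^2 * F / d
W^2 = 29.3^2 = 858.49
S = 0.00023 * 858.49 * 94.2 / 11.3
Numerator = 0.00023 * 858.49 * 94.2 = 18.600044
S = 18.600044 / 11.3 = 1.6460 m

1.6460


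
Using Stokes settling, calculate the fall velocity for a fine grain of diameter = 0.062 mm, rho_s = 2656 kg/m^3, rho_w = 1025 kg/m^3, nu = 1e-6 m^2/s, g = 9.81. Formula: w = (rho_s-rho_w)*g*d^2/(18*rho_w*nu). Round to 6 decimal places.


w = (rho_s - rho_w) * g * d^2 / (18 * rho_w * nu)
d = 0.062 mm = 0.000062 m
rho_s - rho_w = 2656 - 1025 = 1631
Numerator = 1631 * 9.81 * (0.000062)^2 = 0.000061504423
Denominator = 18 * 1025 * 1e-6 = 0.018450
w = 0.003334 m/s

0.003334


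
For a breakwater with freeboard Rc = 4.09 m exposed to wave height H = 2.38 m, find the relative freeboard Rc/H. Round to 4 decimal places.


Relative freeboard = Rc / H
= 4.09 / 2.38
= 1.7185

1.7185


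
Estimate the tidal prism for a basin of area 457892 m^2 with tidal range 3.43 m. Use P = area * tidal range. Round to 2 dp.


Tidal prism = Area * Tidal range
P = 457892 * 3.43
P = 1570569.56 m^3

1570569.56


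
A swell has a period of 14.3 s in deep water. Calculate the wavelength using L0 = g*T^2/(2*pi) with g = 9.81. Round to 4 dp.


L0 = g * T^2 / (2 * pi)
L0 = 9.81 * 14.3^2 / (2 * pi)
L0 = 9.81 * 204.4900 / 6.28319
L0 = 2006.0469 / 6.28319
L0 = 319.2723 m

319.2723


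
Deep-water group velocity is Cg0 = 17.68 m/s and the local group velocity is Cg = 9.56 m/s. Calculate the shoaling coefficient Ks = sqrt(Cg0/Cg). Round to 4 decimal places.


Ks = sqrt(Cg0 / Cg)
Ks = sqrt(17.68 / 9.56)
Ks = sqrt(1.8494)
Ks = 1.3599

1.3599


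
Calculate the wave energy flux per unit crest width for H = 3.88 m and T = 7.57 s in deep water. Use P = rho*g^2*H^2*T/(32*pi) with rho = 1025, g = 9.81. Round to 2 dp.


P = rho * g^2 * H^2 * T / (32 * pi)
P = 1025 * 9.81^2 * 3.88^2 * 7.57 / (32 * pi)
P = 1025 * 96.2361 * 15.0544 * 7.57 / 100.53096
P = 111820.48 W/m

111820.48


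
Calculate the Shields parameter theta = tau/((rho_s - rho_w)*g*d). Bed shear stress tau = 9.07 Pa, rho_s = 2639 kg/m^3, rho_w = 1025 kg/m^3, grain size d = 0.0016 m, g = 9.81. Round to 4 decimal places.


theta = tau / ((rho_s - rho_w) * g * d)
rho_s - rho_w = 2639 - 1025 = 1614
Denominator = 1614 * 9.81 * 0.0016 = 25.333344
theta = 9.07 / 25.333344
theta = 0.3580

0.3580


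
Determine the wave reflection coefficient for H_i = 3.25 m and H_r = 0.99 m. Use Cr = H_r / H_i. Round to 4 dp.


Cr = H_r / H_i
Cr = 0.99 / 3.25
Cr = 0.3046

0.3046


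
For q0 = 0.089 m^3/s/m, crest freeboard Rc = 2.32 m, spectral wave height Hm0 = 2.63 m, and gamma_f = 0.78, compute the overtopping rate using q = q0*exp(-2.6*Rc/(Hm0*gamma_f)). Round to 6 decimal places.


q = q0 * exp(-2.6 * Rc / (Hm0 * gamma_f))
Exponent = -2.6 * 2.32 / (2.63 * 0.78)
= -2.6 * 2.32 / 2.0514
= -2.940431
exp(-2.940431) = 0.052843
q = 0.089 * 0.052843
q = 0.004703 m^3/s/m

0.004703


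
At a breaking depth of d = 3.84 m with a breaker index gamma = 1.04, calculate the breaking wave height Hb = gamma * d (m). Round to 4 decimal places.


Hb = gamma * d
Hb = 1.04 * 3.84
Hb = 3.9936 m

3.9936


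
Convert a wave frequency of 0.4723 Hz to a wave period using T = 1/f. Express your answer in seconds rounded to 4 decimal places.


T = 1 / f
T = 1 / 0.4723
T = 2.1173 s

2.1173


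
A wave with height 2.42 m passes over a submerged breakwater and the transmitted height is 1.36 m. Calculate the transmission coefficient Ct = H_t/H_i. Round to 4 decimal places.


Ct = H_t / H_i
Ct = 1.36 / 2.42
Ct = 0.5620

0.5620
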